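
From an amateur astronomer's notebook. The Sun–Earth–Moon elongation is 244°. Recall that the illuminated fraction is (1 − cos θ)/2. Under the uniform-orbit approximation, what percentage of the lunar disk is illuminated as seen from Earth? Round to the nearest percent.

72%

Half-versine of 244°: (1 − (-0.438))/2 = 0.719, i.e. 72%.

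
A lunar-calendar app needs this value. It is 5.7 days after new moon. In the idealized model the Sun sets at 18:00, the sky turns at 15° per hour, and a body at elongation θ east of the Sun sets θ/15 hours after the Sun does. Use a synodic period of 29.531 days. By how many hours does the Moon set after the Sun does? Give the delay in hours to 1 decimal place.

Elongation θ = 360° × 5.7/29.531 ≈ 69.5°.
Delay after the Sun = 69.5° / (15°/h) ≈ 4.63 h.
So the Moon sets 4.63 h after the Sun.

4.6 h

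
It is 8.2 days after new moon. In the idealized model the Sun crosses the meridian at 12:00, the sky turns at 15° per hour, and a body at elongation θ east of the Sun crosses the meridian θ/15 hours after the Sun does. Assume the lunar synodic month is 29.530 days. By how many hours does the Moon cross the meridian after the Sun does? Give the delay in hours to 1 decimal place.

6.7 h

Phase angle: θ = 360°·(8.2 d)/(29.530 d) = 100.0°.
Delay after the Sun = 100.0° / (15°/h) ≈ 6.66 h.
So the Moon crosses the meridian 6.66 h after the Sun.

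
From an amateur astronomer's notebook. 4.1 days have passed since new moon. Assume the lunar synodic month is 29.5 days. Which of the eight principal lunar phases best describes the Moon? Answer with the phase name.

waxing crescent

At 4.1/29.5 of the cycle, θ ≈ 50° — the waxing crescent range.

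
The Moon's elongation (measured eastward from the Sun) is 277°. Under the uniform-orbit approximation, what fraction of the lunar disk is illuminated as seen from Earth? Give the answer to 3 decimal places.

0.439

f = (1 − cos 277°)/2 = (1 − 0.122)/2 ≈ 0.439.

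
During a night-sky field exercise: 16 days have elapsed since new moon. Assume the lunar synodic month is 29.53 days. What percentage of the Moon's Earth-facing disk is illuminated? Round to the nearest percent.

98%

Phase angle: θ = 360°·(16 d)/(29.53 d) = 195.1°.
cos 195.1° = (-0.966), so f = (1 − (-0.966))/2 = 0.983, so 98%.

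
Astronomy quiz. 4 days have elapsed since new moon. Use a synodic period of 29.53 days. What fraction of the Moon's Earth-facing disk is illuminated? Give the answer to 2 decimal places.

The Moon has covered 4/29.53 of its cycle, so θ ≈ 360° × 4/29.53 = 48.8°.
Illuminated fraction = (1 − cos 48.8°)/2 = (1 − 0.659)/2 ≈ 0.170.

0.17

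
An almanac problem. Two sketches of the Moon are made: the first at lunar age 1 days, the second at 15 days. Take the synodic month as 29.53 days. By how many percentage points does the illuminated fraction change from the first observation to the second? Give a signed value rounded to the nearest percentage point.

+99 pp

First observation: θ = 360°·1/29.53 = 12.2°, so f = 0.011.
Second observation: θ = 182.9°, f = 0.999.
Δf = 0.999 − 0.011 = +0.988, i.e. +99 pp.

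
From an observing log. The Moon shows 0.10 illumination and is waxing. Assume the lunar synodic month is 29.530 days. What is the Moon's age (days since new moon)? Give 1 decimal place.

From f = (1 − cos θ)/2: cos θ = 1 − 2×0.10 = 0.800; arccos → 36.9°.
The Moon is waxing (0°–180°), so θ = 36.9° directly.
That fraction of the synodic month is 36.9/360 × 29.530 d ≈ 3.02 d.

3.0 days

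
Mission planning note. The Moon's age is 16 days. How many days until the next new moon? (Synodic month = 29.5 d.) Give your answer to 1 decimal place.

13.5 days

The next new moon completes the synodic month: 29.5 − 16 = 13.500 days.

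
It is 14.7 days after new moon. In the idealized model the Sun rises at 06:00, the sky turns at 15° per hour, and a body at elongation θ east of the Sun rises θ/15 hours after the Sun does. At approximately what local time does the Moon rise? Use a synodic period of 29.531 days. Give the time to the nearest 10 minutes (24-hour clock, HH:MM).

Phase angle: θ = 360°·(14.7 d)/(29.531 d) = 179.2°.
At 15° of sky rotation per hour, 179.2° corresponds to a 11.95 h lag.
06:00 + 11.947 h ≈ 17:57 → 18:00 to the nearest ten minutes.

18:00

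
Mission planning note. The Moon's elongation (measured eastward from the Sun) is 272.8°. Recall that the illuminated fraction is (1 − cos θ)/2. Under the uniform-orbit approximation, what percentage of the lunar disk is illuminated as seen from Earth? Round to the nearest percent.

48%

f = (1 − cos 272.8°)/2 = (1 − 0.049)/2 ≈ 0.476, i.e. 48%.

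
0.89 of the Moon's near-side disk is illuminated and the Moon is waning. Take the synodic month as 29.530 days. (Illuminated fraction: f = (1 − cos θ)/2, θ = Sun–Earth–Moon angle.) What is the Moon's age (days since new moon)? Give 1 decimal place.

Invert f = (1 − cos θ)/2 to get cos θ = 1 − 2(0.89) = -0.780, hence θ₀ = arccos -0.780 = 141.3°.
Since the Moon is past full (waning), take the reflex angle: θ = 360° − 141.3° = 218.7°.
That fraction of the synodic month is 218.7/360 × 29.530 d ≈ 17.94 d.

17.9 days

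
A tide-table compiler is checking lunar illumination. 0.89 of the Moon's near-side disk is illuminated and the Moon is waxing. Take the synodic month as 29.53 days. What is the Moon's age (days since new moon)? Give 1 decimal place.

11.6 days

cos θ = 1 − 2f = -0.780, giving a principal value of 141.3°.
The Moon is waxing (0°–180°), so θ = 141.3° directly.
That fraction of the synodic month is 141.3/360 × 29.53 d ≈ 11.59 d.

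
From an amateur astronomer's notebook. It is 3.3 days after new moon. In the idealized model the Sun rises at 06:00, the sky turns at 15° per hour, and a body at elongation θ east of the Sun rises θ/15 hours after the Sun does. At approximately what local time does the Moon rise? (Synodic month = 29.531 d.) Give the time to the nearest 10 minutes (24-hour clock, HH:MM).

08:40

The Moon has covered 3.3/29.531 of its cycle, so θ ≈ 360° × 3.3/29.531 = 40.2°.
Delay after the Sun = 40.2° / (15°/h) ≈ 2.68 h.
06:00 + 2.682 h ≈ 08:41 → 08:40 to the nearest ten minutes.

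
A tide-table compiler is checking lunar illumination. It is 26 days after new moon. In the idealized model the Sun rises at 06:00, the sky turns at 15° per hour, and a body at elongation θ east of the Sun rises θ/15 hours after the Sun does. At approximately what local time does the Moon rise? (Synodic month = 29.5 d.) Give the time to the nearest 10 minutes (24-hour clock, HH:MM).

03:10

Phase angle: θ = 360°·(26 d)/(29.5 d) = 317.3°.
The Moon trails the Sun by θ/15 = 317.3/15 ≈ 21.15 hours.
06:00 + 21.153 h ≈ 03:09 → 03:10 to the nearest ten minutes.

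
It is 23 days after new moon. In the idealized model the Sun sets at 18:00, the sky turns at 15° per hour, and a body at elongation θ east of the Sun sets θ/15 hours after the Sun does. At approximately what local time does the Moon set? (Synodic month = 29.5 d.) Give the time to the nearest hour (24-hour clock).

Elongation θ = 360° × 23/29.5 ≈ 280.7°.
The Moon trails the Sun by θ/15 = 280.7/15 ≈ 18.71 hours.
18:00 + 18.71 h ≈ 12:43 → 13:00 to the nearest hour.

13:00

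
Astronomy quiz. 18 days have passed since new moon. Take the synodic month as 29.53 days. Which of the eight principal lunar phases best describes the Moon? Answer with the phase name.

waning gibbous

At 18/29.53 of the cycle, θ ≈ 219° — the waning gibbous range.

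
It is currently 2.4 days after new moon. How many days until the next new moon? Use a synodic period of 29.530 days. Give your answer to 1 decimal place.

27.1 days

One full lunation from the last new moon is 29.530 d; remaining = 29.530 − 2.4 = 27.130 d.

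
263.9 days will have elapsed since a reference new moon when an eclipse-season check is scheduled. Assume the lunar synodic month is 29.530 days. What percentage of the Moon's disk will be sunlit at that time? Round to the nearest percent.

4%

263.9 d spans 8 complete synodic months (8 × 29.530 = 236.24 d) plus 27.66 d.
Elongation θ = 360° × 27.66/29.530 ≈ 337.2°.
With cos θ = 0.922, the lit fraction is (1 − 0.922)/2 ≈ 0.039, so 4%.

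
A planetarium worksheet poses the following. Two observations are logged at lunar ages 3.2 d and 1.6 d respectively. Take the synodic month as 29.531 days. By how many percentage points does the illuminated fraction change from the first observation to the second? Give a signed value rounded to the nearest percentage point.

θ₁ = 360° × 3.2/29.531 = 39.0°, f₁ = (1 − cos θ₁)/2 = 0.111.
θ₂ = 360° × 1.6/29.531 = 19.5°, f₂ = (1 − cos θ₂)/2 = 0.029.
Change = f₂ − f₁ = -0.083 → -8 percentage points.

-8 percentage points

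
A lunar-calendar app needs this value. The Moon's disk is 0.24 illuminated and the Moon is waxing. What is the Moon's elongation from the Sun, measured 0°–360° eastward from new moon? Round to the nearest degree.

cos θ = 1 − 2f = 0.520, giving a principal value of 58.7°.
Waxing ⇒ before full, so θ = 58.7°.

59°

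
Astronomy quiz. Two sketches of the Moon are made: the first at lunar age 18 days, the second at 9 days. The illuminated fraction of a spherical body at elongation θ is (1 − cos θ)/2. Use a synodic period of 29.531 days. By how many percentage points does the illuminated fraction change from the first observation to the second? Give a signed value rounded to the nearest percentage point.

-22 percentage points

First observation: θ = 360°·18/29.531 = 219.4°, so f = 0.886.
Second observation: θ = 109.7°, f = 0.669.
Δf = 0.669 − 0.886 = -0.218, i.e. -22 pp.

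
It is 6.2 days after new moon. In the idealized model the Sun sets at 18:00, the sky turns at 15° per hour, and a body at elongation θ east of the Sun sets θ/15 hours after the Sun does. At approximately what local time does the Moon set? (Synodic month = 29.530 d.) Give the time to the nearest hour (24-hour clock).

Phase angle: θ = 360°·(6.2 d)/(29.530 d) = 75.6°.
Delay after the Sun = 75.6° / (15°/h) ≈ 5.04 h.
18:00 + 5.04 h ≈ 23:02 → 23:00 to the nearest hour.

23:00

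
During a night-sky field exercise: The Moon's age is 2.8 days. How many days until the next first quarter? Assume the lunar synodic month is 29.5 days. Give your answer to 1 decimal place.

First quarter occurs at elongation 90°, i.e. at age 29.5 × 90/360 = 7.375 d.
That is 7.375 − 2.8 = 4.575 days ahead.

4.6 days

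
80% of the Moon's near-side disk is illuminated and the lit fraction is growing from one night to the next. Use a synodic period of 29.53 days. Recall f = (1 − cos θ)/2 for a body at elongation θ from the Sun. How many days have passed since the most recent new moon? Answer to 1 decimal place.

cos θ = 1 − 2f = -0.600, giving a principal value of 126.9°.
Before full moon the principal value applies: θ = 126.9°.
Age = 29.53 × 126.9°/360° ≈ 10.41 days.

10.4 days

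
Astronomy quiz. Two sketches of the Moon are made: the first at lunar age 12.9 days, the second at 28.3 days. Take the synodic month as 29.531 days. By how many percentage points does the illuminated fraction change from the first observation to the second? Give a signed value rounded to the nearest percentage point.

-94 pp

First observation: θ = 360°·12.9/29.531 = 157.3°, so f = 0.961.
Second observation: θ = 345.0°, f = 0.017.
Δf = 0.017 − 0.961 = -0.944, i.e. -94 pp.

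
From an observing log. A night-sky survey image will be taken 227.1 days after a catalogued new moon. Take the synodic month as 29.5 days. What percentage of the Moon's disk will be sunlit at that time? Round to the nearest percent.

227.1 d spans 7 complete synodic months (7 × 29.5 = 206.50 d) plus 20.60 d.
Phase angle: θ = 360°·(20.60 d)/(29.5 d) = 251.4°.
With cos θ = (-0.319), the lit fraction is (1 − (-0.319))/2 ≈ 0.660, so 66%.

66%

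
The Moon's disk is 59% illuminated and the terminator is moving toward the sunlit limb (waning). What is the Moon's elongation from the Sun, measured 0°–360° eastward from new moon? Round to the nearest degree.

Invert f = (1 − cos θ)/2 to get cos θ = 1 − 2(0.59) = -0.180, hence θ₀ = arccos -0.180 = 100.4°.
Since the Moon is past full (waning), take the reflex angle: θ = 360° − 100.4° = 259.6°.

260°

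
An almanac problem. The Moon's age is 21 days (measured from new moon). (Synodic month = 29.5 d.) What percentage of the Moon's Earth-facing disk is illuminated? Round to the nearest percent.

Elongation θ = 360° × 21/29.5 ≈ 256.3°.
cos 256.3° = (-0.237), so f = (1 − (-0.237))/2 = 0.619, so 62%.

62%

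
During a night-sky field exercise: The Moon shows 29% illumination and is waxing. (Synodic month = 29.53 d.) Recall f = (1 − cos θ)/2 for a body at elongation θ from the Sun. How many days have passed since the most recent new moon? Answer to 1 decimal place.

From f = (1 − cos θ)/2: cos θ = 1 − 2×0.29 = 0.420; arccos → 65.2°.
The Moon is waxing (0°–180°), so θ = 65.2° directly.
Age = 29.53 × 65.2°/360° ≈ 5.35 days.

5.3 days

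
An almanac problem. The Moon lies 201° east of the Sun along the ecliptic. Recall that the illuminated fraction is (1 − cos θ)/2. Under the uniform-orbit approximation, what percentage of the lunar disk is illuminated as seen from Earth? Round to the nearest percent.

f = (1 − cos 201°)/2 = (1 − (-0.934))/2 ≈ 0.967, i.e. 97%.

97%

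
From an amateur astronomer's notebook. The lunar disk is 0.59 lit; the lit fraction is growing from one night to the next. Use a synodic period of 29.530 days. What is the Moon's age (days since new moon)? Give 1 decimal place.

8.2 days

Invert f = (1 − cos θ)/2 to get cos θ = 1 − 2(0.59) = -0.180, hence θ₀ = arccos -0.180 = 100.4°.
The Moon is waxing (0°–180°), so θ = 100.4° directly.
Age = 29.530 × 100.4°/360° ≈ 8.23 days.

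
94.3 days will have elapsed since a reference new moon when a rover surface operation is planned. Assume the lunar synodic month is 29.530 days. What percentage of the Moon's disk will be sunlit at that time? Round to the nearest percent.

33%

Reduce mod P: 94.3 − 3×29.530 = 5.71 d into the current lunation.
Elongation θ = 360° × 5.71/29.530 ≈ 69.6°.
Illuminated fraction = (1 − cos 69.6°)/2 = (1 − 0.348)/2 ≈ 0.326, so 33%.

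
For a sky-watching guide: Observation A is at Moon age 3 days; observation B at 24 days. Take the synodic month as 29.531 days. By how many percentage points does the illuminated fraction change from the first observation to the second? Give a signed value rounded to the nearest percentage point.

First observation: θ = 360°·3/29.531 = 36.6°, so f = 0.098.
Second observation: θ = 292.6°, f = 0.308.
Δf = 0.308 − 0.098 = +0.210, i.e. +21 pp.

+21 percentage points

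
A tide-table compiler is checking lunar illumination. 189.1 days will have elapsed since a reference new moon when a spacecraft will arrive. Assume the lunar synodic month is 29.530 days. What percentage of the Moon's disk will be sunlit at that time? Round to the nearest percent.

91%

Reduce mod P: 189.1 − 6×29.530 = 11.92 d into the current lunation.
Phase angle: θ = 360°·(11.92 d)/(29.530 d) = 145.3°.
cos 145.3° = (-0.822), so f = (1 − (-0.822))/2 = 0.911, so 91%.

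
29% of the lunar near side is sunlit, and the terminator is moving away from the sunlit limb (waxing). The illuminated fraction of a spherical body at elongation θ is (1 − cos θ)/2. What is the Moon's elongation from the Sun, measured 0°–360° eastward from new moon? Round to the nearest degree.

From f = (1 − cos θ)/2: cos θ = 1 − 2×0.29 = 0.420; arccos → 65.2°.
The Moon is waxing (0°–180°), so θ = 65.2° directly.

65°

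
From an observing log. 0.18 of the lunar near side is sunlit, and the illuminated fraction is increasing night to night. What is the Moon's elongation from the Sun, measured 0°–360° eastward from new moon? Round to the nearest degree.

Invert f = (1 − cos θ)/2 to get cos θ = 1 − 2(0.18) = 0.640, hence θ₀ = arccos 0.640 = 50.2°.
Waxing ⇒ before full, so θ = 50.2°.

50°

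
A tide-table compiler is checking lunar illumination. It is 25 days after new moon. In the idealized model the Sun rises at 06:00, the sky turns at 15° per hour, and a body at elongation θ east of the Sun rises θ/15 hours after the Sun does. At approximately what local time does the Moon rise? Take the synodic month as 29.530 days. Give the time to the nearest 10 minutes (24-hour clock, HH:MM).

Phase angle: θ = 360°·(25 d)/(29.530 d) = 304.8°.
At 15° of sky rotation per hour, 304.8° corresponds to a 20.32 h lag.
06:00 + 20.318 h ≈ 02:19 → 02:20 to the nearest ten minutes.

02:20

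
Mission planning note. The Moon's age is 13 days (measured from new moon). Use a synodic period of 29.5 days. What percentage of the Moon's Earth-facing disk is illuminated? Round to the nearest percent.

The Moon has covered 13/29.5 of its cycle, so θ ≈ 360° × 13/29.5 = 158.6°.
cos 158.6° = (-0.931), so f = (1 − (-0.931))/2 = 0.966, so 97%.

97%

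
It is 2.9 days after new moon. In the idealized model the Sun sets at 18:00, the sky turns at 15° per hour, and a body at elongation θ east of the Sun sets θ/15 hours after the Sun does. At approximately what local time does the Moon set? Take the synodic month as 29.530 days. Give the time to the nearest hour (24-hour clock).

20:00

Phase angle: θ = 360°·(2.9 d)/(29.530 d) = 35.4°.
The Moon trails the Sun by θ/15 = 35.4/15 ≈ 2.36 hours.
18:00 + 2.36 h ≈ 20:21 → 20:00 to the nearest hour.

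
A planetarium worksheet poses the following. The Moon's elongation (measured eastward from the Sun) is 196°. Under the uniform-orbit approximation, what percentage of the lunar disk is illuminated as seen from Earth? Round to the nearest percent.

98%

cos 196° = (-0.961), so f = (1 − (-0.961))/2 = 0.981, i.e. 98%.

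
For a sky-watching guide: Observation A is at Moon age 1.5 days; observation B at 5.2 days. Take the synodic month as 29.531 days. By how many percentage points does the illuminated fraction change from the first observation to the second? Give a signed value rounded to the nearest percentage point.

+25 pp

First observation: θ = 360°·1.5/29.531 = 18.3°, so f = 0.025.
Second observation: θ = 63.4°, f = 0.276.
Δf = 0.276 − 0.025 = +0.251, i.e. +25 pp.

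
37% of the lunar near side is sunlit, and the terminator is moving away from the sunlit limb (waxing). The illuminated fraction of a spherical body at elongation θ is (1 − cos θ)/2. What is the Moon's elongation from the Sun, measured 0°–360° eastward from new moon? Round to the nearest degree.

From f = (1 − cos θ)/2: cos θ = 1 − 2×0.37 = 0.260; arccos → 74.9°.
Waxing ⇒ before full, so θ = 74.9°.

75°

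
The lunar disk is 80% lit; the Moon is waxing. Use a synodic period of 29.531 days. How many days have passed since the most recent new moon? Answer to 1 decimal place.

10.4 days

cos θ = 1 − 2f = -0.600, giving a principal value of 126.9°.
Before full moon the principal value applies: θ = 126.9°.
At 360°/29.531 d per day, 126.9° corresponds to 10.41 days.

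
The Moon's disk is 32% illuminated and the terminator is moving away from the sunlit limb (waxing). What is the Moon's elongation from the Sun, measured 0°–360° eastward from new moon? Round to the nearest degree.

69°

Invert f = (1 − cos θ)/2 to get cos θ = 1 − 2(0.32) = 0.360, hence θ₀ = arccos 0.360 = 68.9°.
Waxing ⇒ before full, so θ = 68.9°.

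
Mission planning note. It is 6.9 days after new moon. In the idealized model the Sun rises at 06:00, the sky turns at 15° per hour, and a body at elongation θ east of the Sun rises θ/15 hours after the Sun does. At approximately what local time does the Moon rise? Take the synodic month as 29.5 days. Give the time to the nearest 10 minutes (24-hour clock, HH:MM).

Phase angle: θ = 360°·(6.9 d)/(29.5 d) = 84.2°.
Delay after the Sun = 84.2° / (15°/h) ≈ 5.61 h.
06:00 + 5.614 h ≈ 11:37 → 11:40 to the nearest ten minutes.

11:40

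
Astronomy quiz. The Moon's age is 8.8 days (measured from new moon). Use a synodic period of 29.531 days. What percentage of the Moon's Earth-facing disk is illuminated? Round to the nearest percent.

Phase angle: θ = 360°·(8.8 d)/(29.531 d) = 107.3°.
cos 107.3° = (-0.297), so f = (1 − (-0.297))/2 = 0.648, so 65%.

65%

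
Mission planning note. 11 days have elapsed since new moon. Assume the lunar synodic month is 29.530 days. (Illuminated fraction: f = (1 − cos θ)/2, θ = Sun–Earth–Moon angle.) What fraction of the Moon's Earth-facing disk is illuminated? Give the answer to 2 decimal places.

0.85

Elongation θ = 360° × 11/29.530 ≈ 134.1°.
With cos θ = (-0.696), the lit fraction is (1 − (-0.696))/2 ≈ 0.848.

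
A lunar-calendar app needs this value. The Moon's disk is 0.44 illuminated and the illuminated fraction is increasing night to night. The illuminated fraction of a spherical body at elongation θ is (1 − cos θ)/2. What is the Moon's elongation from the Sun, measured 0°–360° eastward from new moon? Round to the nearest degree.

From f = (1 − cos θ)/2: cos θ = 1 − 2×0.44 = 0.120; arccos → 83.1°.
Before full moon the principal value applies: θ = 83.1°.

83°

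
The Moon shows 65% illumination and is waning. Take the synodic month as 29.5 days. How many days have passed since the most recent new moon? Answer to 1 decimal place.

cos θ = 1 − 2f = -0.300, giving a principal value of 107.5°.
Waning ⇒ past full, so θ = 360° − 107.5° = 252.5°.
At 360°/29.5 d per day, 252.5° corresponds to 20.69 days.

20.7 days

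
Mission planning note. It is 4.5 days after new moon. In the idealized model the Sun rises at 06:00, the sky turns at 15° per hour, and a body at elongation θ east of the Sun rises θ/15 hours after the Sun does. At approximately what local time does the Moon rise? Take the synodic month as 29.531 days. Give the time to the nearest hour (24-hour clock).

10:00

Phase angle: θ = 360°·(4.5 d)/(29.531 d) = 54.9°.
At 15° of sky rotation per hour, 54.9° corresponds to a 3.66 h lag.
06:00 + 3.66 h ≈ 09:39 → 10:00 to the nearest hour.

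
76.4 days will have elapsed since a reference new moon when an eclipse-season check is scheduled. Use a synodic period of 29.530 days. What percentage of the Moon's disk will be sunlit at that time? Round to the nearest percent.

Reduce mod P: 76.4 − 2×29.530 = 17.34 d into the current lunation.
The Moon has covered 17.34/29.530 of its cycle, so θ ≈ 360° × 17.34/29.530 = 211.4°.
cos 211.4° = (-0.854), so f = (1 − (-0.854))/2 = 0.927, so 93%.

93%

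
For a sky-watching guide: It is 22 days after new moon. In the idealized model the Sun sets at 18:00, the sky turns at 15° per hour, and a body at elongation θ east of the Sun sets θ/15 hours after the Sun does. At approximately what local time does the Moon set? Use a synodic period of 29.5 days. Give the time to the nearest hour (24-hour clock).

Phase angle: θ = 360°·(22 d)/(29.5 d) = 268.5°.
At 15° of sky rotation per hour, 268.5° corresponds to a 17.90 h lag.
18:00 + 17.90 h ≈ 11:54 → 12:00 to the nearest hour.

12:00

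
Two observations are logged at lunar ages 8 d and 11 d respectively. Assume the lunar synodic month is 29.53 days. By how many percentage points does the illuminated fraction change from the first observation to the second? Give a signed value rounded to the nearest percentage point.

First observation: θ = 360°·8/29.53 = 97.5°, so f = 0.566.
Second observation: θ = 134.1°, f = 0.848.
Δf = 0.848 − 0.566 = +0.282, i.e. +28 pp.

+28 percentage points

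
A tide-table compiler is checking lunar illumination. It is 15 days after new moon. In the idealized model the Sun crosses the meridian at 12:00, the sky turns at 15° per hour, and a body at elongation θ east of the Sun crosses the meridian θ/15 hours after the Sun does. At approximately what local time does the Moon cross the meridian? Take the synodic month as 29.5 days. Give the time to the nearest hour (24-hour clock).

00:00

The Moon has covered 15/29.5 of its cycle, so θ ≈ 360° × 15/29.5 = 183.1°.
At 15° of sky rotation per hour, 183.1° corresponds to a 12.20 h lag.
12:00 + 12.20 h ≈ 00:12 → 00:00 to the nearest hour.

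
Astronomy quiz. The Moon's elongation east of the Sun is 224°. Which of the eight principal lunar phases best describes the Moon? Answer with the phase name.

224° lies in the waning gibbous sector of the 8-phase cycle.

waning gibbous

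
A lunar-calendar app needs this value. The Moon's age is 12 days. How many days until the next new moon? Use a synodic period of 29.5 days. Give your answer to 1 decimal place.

17.5 days

The next new moon completes the synodic month: 29.5 − 12 = 17.500 days.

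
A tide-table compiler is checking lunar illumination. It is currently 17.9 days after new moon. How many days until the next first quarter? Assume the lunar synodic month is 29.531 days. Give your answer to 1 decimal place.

19.0 days

First quarter is 0.25 of the way through the cycle: age 0.25 × 29.531 = 7.383 d.
Already past this cycle's first quarter; the next is at 7.383 + 29.531 = 36.914 d, so 36.914 − 17.9 = 19.014 days.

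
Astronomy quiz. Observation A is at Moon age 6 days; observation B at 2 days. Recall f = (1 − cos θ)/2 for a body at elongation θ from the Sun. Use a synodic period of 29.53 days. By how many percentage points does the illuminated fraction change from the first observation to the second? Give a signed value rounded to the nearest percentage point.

-31 percentage points

θ₁ = 360° × 6/29.53 = 73.1°, f₁ = (1 − cos θ₁)/2 = 0.355.
θ₂ = 360° × 2/29.53 = 24.4°, f₂ = (1 − cos θ₂)/2 = 0.045.
Change = f₂ − f₁ = -0.310 → -31 percentage points.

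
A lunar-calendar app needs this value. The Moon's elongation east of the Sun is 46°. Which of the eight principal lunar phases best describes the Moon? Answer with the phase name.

waxing crescent

46° lies in the waxing crescent sector of the 8-phase cycle.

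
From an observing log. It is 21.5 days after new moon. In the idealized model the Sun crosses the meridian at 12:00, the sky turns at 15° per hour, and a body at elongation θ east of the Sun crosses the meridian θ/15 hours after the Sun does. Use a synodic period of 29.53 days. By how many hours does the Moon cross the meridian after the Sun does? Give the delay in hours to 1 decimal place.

Phase angle: θ = 360°·(21.5 d)/(29.53 d) = 262.1°.
Delay after the Sun = 262.1° / (15°/h) ≈ 17.47 h.
So the Moon crosses the meridian 17.47 h after the Sun.

17.5 h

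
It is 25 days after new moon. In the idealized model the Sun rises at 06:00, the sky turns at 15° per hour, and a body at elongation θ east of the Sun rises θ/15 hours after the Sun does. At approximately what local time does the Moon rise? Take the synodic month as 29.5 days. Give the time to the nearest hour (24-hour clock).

Elongation θ = 360° × 25/29.5 ≈ 305.1°.
The Moon trails the Sun by θ/15 = 305.1/15 ≈ 20.34 hours.
06:00 + 20.34 h ≈ 02:20 → 02:00 to the nearest hour.

02:00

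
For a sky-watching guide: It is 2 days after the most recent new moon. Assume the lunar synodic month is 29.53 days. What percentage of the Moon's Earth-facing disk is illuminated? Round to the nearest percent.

4%

Phase angle: θ = 360°·(2 d)/(29.53 d) = 24.4°.
Illuminated fraction = (1 − cos 24.4°)/2 = (1 − 0.911)/2 ≈ 0.045, so 4%.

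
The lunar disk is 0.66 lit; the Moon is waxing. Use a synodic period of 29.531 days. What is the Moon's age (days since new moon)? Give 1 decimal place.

8.9 days

cos θ = 1 − 2f = -0.320, giving a principal value of 108.7°.
Waxing ⇒ before full, so θ = 108.7°.
At 360°/29.531 d per day, 108.7° corresponds to 8.91 days.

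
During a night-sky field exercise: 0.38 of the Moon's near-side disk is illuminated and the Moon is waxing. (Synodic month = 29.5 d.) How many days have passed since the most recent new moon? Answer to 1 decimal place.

From f = (1 − cos θ)/2: cos θ = 1 − 2×0.38 = 0.240; arccos → 76.1°.
Waxing ⇒ before full, so θ = 76.1°.
Age = 29.5 × 76.1°/360° ≈ 6.24 days.

6.2 days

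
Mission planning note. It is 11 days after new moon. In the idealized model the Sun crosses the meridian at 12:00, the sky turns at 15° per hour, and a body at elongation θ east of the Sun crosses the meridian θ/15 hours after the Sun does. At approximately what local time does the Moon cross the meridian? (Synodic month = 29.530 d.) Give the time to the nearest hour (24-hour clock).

The Moon has covered 11/29.530 of its cycle, so θ ≈ 360° × 11/29.530 = 134.1°.
The Moon trails the Sun by θ/15 = 134.1/15 ≈ 8.94 hours.
12:00 + 8.94 h ≈ 20:56 → 21:00 to the nearest hour.

21:00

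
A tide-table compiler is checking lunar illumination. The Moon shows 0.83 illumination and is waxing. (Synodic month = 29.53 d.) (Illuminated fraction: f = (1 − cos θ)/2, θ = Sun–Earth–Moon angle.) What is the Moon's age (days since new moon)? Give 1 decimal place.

From f = (1 − cos θ)/2: cos θ = 1 − 2×0.83 = -0.660; arccos → 131.3°.
Before full moon the principal value applies: θ = 131.3°.
At 360°/29.53 d per day, 131.3° corresponds to 10.77 days.

10.8 days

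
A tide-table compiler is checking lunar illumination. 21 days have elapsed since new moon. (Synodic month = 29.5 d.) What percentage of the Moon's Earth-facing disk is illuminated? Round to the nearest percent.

62%

Phase angle: θ = 360°·(21 d)/(29.5 d) = 256.3°.
With cos θ = (-0.237), the lit fraction is (1 − (-0.237))/2 ≈ 0.619, so 62%.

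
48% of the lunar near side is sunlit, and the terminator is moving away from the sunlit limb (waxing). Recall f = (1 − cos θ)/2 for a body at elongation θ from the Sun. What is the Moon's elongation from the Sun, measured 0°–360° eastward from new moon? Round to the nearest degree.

88°

cos θ = 1 − 2f = 0.040, giving a principal value of 87.7°.
The Moon is waxing (0°–180°), so θ = 87.7° directly.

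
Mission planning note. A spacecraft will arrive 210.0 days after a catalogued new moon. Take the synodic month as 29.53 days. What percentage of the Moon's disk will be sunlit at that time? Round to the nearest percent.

210.0 d spans 7 complete synodic months (7 × 29.53 = 206.71 d) plus 3.29 d.
Phase angle: θ = 360°·(3.29 d)/(29.53 d) = 40.1°.
cos 40.1° = 0.765, so f = (1 − 0.765)/2 = 0.118, so 12%.

12%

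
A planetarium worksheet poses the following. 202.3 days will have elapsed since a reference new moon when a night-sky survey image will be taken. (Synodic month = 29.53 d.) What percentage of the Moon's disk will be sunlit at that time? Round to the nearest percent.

20%

202.3/29.53 = 6.851 lunations, so 6 complete cycles and 25.12 d into the next.
Phase angle: θ = 360°·(25.12 d)/(29.53 d) = 306.2°.
cos 306.2° = 0.591, so f = (1 − 0.591)/2 = 0.204, so 20%.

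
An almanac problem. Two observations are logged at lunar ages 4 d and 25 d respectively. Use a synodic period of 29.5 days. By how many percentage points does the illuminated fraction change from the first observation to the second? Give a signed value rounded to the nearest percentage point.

+4 percentage points

First observation: θ = 360°·4/29.5 = 48.8°, so f = 0.171.
Second observation: θ = 305.1°, f = 0.213.
Δf = 0.213 − 0.171 = +0.042, i.e. +4 pp.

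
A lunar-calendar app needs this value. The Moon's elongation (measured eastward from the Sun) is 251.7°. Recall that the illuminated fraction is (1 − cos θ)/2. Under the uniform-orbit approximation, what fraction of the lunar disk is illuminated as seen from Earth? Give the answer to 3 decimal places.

cos 251.7° = (-0.314), so f = (1 − (-0.314))/2 = 0.657.

0.657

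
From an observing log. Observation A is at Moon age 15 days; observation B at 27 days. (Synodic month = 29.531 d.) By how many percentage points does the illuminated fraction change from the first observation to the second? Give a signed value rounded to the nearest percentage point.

First observation: θ = 360°·15/29.531 = 182.9°, so f = 0.999.
Second observation: θ = 329.1°, f = 0.071.
Δf = 0.071 − 0.999 = -0.929, i.e. -93 pp.

-93 pp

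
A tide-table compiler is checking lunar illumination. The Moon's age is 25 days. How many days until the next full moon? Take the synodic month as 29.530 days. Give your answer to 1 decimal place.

19.3 days

Full moon occurs at elongation 180°, i.e. at age 29.530 × 180/360 = 14.765 d.
Already past this cycle's full moon; the next is at 14.765 + 29.530 = 44.295 d, so 44.295 − 25 = 19.295 days.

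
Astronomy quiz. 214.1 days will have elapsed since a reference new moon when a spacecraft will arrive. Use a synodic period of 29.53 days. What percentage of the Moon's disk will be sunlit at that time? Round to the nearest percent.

50%

214.1/29.53 = 7.250 lunations, so 7 complete cycles and 7.39 d into the next.
Elongation θ = 360° × 7.39/29.53 ≈ 90.1°.
With cos θ = (-0.002), the lit fraction is (1 − (-0.002))/2 ≈ 0.501, so 50%.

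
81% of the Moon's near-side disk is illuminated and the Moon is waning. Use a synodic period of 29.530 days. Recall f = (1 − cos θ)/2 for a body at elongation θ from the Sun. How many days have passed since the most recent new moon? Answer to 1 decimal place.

From f = (1 − cos θ)/2: cos θ = 1 − 2×0.81 = -0.620; arccos → 128.3°.
Since the Moon is past full (waning), take the reflex angle: θ = 360° − 128.3° = 231.7°.
That fraction of the synodic month is 231.7/360 × 29.530 d ≈ 19.00 d.

19.0 days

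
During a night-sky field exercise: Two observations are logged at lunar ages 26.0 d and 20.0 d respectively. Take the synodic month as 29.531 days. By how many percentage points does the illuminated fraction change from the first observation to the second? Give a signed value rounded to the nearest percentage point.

First observation: θ = 360°·26.0/29.531 = 317.0°, so f = 0.135.
Second observation: θ = 243.8°, f = 0.721.
Δf = 0.721 − 0.135 = +0.586, i.e. +59 pp.

+59 percentage points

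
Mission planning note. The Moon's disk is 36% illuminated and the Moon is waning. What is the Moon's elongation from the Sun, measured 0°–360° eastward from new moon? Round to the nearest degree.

286°

Invert f = (1 − cos θ)/2 to get cos θ = 1 − 2(0.36) = 0.280, hence θ₀ = arccos 0.280 = 73.7°.
Since the Moon is past full (waning), take the reflex angle: θ = 360° − 73.7° = 286.3°.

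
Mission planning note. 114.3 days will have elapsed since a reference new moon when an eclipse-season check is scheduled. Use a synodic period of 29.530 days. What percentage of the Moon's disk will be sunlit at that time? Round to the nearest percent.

Reduce mod P: 114.3 − 3×29.530 = 25.71 d into the current lunation.
Phase angle: θ = 360°·(25.71 d)/(29.530 d) = 313.4°.
cos 313.4° = 0.687, so f = (1 − 0.687)/2 = 0.156, so 16%.

16%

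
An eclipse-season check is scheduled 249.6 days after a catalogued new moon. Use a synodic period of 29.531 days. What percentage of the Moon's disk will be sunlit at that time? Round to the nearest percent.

98%

249.6/29.531 = 8.452 lunations, so 8 complete cycles and 13.35 d into the next.
Phase angle: θ = 360°·(13.35 d)/(29.531 d) = 162.8°.
cos 162.8° = (-0.955), so f = (1 − (-0.955))/2 = 0.978, so 98%.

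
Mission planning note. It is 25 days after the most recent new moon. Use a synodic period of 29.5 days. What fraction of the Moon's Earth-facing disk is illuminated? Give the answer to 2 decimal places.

0.21

Phase angle: θ = 360°·(25 d)/(29.5 d) = 305.1°.
With cos θ = 0.575, the lit fraction is (1 − 0.575)/2 ≈ 0.213.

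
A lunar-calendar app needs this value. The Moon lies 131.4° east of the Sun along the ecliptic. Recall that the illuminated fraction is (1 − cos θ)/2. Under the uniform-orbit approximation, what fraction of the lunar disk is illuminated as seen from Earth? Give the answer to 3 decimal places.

Half-versine of 131.4°: (1 − (-0.661))/2 = 0.831.

0.831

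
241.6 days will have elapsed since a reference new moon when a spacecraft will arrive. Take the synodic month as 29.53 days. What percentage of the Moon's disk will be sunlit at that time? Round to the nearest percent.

241.6/29.53 = 8.182 lunations, so 8 complete cycles and 5.36 d into the next.
The Moon has covered 5.36/29.53 of its cycle, so θ ≈ 360° × 5.36/29.53 = 65.3°.
cos 65.3° = 0.417, so f = (1 − 0.417)/2 = 0.291, so 29%.

29%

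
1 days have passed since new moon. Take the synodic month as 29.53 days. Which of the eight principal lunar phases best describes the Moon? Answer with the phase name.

θ ≈ 360° × 1/29.53 = 12°, which falls in the new moon sector.

new moon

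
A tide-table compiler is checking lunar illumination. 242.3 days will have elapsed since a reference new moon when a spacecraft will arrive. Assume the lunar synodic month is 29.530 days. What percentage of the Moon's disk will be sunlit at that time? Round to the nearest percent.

36%

Reduce mod P: 242.3 − 8×29.530 = 6.06 d into the current lunation.
Phase angle: θ = 360°·(6.06 d)/(29.530 d) = 73.9°.
cos 73.9° = 0.278, so f = (1 − 0.278)/2 = 0.361, so 36%.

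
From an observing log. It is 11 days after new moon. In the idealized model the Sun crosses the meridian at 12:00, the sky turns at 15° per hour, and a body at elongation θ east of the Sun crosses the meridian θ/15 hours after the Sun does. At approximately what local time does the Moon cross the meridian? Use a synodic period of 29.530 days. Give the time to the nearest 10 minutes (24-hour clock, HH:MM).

21:00

The Moon has covered 11/29.530 of its cycle, so θ ≈ 360° × 11/29.530 = 134.1°.
At 15° of sky rotation per hour, 134.1° corresponds to a 8.94 h lag.
12:00 + 8.940 h ≈ 20:56 → 21:00 to the nearest ten minutes.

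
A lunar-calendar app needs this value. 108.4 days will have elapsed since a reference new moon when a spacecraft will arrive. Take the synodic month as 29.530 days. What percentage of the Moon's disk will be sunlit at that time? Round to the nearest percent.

108.4 d spans 3 complete synodic months (3 × 29.530 = 88.59 d) plus 19.81 d.
Phase angle: θ = 360°·(19.81 d)/(29.530 d) = 241.5°.
With cos θ = (-0.477), the lit fraction is (1 − (-0.477))/2 ≈ 0.739, so 74%.

74%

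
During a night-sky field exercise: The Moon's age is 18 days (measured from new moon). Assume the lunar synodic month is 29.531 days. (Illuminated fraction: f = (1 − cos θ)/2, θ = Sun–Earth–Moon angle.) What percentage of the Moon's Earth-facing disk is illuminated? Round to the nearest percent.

89%

The Moon has covered 18/29.531 of its cycle, so θ ≈ 360° × 18/29.531 = 219.4°.
Illuminated fraction = (1 − cos 219.4°)/2 = (1 − (-0.772))/2 ≈ 0.886, so 89%.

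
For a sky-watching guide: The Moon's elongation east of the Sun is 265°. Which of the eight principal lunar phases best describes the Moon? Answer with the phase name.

265° lies in the last quarter sector of the 8-phase cycle.

last quarter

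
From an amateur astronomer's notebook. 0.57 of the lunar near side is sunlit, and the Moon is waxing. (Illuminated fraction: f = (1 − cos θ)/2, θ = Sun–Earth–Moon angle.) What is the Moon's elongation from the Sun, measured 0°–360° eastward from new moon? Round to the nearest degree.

cos θ = 1 − 2f = -0.140, giving a principal value of 98.0°.
Before full moon the principal value applies: θ = 98.0°.

98°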